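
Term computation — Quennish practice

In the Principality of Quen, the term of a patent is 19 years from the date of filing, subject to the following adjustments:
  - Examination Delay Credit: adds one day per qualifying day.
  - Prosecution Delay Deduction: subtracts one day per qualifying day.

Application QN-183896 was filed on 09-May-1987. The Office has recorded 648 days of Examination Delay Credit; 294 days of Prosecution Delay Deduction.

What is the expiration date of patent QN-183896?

April 28, 2007

Base term: filing date + 19 years → 9 May 2006.
Examination Delay Credit: +648 days → 16 February 2008.
Prosecution Delay Deduction: −294 days → 28 April 2007.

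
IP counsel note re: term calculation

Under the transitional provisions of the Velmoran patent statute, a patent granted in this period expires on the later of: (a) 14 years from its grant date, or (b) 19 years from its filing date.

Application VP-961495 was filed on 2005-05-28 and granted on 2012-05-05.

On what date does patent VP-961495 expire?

(a) grant + 14 years → 5 May 2026.
(b) filing + 19 years → 28 May 2024.
Later of the two: 5 May 2026.

May 5, 2026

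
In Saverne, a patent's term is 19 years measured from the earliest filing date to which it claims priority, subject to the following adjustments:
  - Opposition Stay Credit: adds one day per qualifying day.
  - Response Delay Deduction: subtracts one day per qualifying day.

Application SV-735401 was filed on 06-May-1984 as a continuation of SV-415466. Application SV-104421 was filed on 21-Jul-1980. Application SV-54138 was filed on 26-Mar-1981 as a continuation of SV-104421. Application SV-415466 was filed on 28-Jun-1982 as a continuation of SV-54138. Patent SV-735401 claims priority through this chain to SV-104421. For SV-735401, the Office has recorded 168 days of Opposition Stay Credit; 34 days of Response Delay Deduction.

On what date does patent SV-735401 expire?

Earliest priority filing: 21 July 1980.
Base term: 21 July 1980 + 19 years → 21 July 1999.
Opposition Stay Credit: +168 days → 5 January 2000.
Response Delay Deduction: −34 days → 2 December 1999.

December 2, 1999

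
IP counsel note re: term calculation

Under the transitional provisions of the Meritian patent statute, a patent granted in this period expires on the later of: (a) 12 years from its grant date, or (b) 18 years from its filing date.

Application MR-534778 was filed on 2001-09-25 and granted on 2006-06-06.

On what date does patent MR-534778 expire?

(a) grant + 12 years → 6 June 2018.
(b) filing + 18 years → 25 September 2019.
Later of the two: 25 September 2019.

September 25, 2019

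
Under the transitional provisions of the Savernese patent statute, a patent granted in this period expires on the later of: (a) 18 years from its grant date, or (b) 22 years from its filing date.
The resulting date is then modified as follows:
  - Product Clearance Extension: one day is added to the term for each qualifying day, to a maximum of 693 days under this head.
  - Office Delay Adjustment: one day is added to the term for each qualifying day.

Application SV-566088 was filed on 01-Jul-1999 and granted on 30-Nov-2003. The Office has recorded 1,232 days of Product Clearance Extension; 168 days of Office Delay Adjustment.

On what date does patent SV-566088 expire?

2024-04-09

(a) grant + 18 years → 30 November 2021.
(b) filing + 22 years → 1 July 2021.
Later of the two: 30 November 2021.
Product Clearance Extension: 1232 days claimed exceeds the 693-day cap, so +693 days → 24 October 2023.
Office Delay Adjustment: +168 days → 9 April 2024.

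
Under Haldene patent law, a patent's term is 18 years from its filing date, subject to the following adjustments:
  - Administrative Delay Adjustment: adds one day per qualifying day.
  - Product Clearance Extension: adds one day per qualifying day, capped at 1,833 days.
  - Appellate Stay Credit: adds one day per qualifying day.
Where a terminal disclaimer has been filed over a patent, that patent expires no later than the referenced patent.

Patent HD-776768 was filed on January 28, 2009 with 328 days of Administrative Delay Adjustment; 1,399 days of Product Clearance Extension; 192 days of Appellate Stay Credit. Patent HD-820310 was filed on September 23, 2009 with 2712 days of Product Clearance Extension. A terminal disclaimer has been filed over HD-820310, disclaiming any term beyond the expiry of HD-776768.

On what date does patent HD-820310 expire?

Natural term of HD-820310:
  Base: filing + 18 years → 23 September 2027.
  Product Clearance Extension: 2712 days claimed exceeds the 1833-day cap, so +1833 days → 29 September 2032.
Expiry of referenced patent HD-776768:
  Base: filing + 18 years → 28 January 2027.
  Administrative Delay Adjustment: +328 days → 22 December 2027.
  Product Clearance Extension: 1399 days (within the 1833-day cap) → +1399 days → 21 October 2031.
  Appellate Stay Credit: +192 days → 30 April 2032.
Terminal disclaimer: HD-820310 expires on the earlier of 29 September 2032 and 30 April 2032.

April 30, 2032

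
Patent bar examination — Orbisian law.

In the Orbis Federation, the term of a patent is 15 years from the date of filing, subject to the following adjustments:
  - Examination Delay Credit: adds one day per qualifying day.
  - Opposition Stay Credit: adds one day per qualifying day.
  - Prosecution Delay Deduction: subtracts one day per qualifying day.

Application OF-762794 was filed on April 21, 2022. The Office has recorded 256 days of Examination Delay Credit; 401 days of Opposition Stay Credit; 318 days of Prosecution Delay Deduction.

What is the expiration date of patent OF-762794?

Base term: filing date + 15 years → 21 April 2037.
Examination Delay Credit: +256 days → 2 January 2038.
Opposition Stay Credit: +401 days → 7 February 2039.
Prosecution Delay Deduction: −318 days → 26 March 2038.

2038-03-26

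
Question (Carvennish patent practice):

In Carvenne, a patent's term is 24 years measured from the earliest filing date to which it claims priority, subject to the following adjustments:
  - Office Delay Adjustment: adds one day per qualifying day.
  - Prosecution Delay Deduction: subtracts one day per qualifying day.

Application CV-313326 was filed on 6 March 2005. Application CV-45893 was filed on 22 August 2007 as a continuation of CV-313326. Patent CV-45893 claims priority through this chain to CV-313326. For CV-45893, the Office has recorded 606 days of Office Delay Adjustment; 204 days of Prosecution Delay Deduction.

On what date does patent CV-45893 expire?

Earliest priority filing: 6 March 2005.
Base term: 6 March 2005 + 24 years → 6 March 2029.
Office Delay Adjustment: +606 days → 2 November 2030.
Prosecution Delay Deduction: −204 days → 12 April 2030.

April 12, 2030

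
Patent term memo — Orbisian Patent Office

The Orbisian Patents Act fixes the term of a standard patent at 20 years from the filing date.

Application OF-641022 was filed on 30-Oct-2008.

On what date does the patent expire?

Filing date + 20 years → 30 October 2028.

October 30, 2028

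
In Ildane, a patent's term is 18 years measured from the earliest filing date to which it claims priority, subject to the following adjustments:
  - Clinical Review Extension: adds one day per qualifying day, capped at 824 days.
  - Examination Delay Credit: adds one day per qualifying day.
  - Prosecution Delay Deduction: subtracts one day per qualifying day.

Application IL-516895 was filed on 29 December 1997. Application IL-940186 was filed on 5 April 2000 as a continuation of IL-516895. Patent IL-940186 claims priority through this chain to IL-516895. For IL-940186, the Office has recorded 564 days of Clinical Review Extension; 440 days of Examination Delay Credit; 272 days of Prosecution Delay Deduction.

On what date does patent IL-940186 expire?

Earliest priority filing: 29 December 1997.
Base term: 29 December 1997 + 18 years → 29 December 2015.
Clinical Review Extension: 564 days (within the 824-day cap) → +564 days → 15 July 2017.
Examination Delay Credit: +440 days → 28 September 2018.
Prosecution Delay Deduction: −272 days → 30 December 2017.

2017-12-30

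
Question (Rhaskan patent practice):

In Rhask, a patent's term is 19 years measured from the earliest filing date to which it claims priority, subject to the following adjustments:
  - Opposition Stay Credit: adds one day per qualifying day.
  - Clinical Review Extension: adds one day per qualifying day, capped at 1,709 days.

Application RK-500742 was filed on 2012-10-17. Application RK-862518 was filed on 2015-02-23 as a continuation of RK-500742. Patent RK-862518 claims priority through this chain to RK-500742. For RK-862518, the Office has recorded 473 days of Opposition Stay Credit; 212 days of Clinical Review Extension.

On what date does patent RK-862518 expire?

Earliest priority filing: 17 October 2012.
Base term: 17 October 2012 + 19 years → 17 October 2031.
Opposition Stay Credit: +473 days → 1 February 2033.
Clinical Review Extension: 212 days (within the 1709-day cap) → +212 days → 1 September 2033.

September 1, 2033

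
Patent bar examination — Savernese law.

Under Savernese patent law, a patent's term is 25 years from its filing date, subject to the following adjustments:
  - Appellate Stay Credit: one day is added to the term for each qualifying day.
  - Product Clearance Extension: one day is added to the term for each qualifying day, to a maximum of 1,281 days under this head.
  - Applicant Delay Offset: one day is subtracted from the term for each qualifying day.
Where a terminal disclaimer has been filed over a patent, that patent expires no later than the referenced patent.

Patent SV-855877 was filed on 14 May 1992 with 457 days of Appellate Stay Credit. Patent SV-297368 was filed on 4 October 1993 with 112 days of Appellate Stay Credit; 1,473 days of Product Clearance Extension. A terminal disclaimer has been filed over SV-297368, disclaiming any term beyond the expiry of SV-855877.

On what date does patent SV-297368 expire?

Natural term of SV-297368:
  Base: filing + 25 years → 4 October 2018.
  Appellate Stay Credit: +112 days → 24 January 2019.
  Product Clearance Extension: 1473 days claimed exceeds the 1281-day cap, so +1281 days → 28 July 2022.
Expiry of referenced patent SV-855877:
  Base: filing + 25 years → 14 May 2017.
  Appellate Stay Credit: +457 days → 14 August 2018.
Terminal disclaimer: SV-297368 expires on the earlier of 28 July 2022 and 14 August 2018.

August 14, 2018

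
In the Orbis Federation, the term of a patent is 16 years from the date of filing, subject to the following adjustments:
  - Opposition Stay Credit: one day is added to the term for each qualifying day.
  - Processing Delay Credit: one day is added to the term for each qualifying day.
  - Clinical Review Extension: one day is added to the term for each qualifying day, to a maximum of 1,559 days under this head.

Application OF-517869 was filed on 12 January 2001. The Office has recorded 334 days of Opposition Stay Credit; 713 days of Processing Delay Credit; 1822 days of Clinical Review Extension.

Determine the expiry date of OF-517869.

Base term: filing date + 16 years → 12 January 2017.
Opposition Stay Credit: +334 days → 12 December 2017.
Processing Delay Credit: +713 days → 25 November 2019.
Clinical Review Extension: 1822 days claimed exceeds the 1559-day cap, so +1559 days → 2 March 2024.

2024-03-02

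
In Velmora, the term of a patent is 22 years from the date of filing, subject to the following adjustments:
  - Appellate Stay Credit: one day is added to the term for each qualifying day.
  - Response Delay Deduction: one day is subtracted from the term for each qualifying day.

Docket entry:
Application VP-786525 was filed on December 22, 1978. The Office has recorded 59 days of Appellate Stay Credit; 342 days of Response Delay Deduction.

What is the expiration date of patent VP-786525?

2000-03-14

Base term: filing date + 22 years → 22 December 2000.
Appellate Stay Credit: +59 days → 19 February 2001.
Response Delay Deduction: −342 days → 14 March 2000.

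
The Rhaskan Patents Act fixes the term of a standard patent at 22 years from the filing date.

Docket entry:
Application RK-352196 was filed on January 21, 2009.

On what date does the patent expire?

2031-01-21

Filing date + 22 years → 21 January 2031.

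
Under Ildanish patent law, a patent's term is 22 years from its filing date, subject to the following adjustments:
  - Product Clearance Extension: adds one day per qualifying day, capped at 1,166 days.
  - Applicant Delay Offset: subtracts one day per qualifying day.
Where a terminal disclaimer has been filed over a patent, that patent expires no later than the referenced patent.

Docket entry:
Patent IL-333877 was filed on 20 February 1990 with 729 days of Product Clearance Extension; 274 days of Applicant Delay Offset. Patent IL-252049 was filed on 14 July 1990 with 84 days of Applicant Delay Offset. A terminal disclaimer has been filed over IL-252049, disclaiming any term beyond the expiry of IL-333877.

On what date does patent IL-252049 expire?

April 21, 2012

Natural term of IL-252049:
  Base: filing + 22 years → 14 July 2012.
  Applicant Delay Offset: −84 days → 21 April 2012.
Expiry of referenced patent IL-333877:
  Base: filing + 22 years → 20 February 2012.
  Product Clearance Extension: 729 days (within the 1166-day cap) → +729 days → 18 February 2014.
  Applicant Delay Offset: −274 days → 20 May 2013.
Terminal disclaimer: IL-252049 expires on the earlier of 21 April 2012 and 20 May 2013.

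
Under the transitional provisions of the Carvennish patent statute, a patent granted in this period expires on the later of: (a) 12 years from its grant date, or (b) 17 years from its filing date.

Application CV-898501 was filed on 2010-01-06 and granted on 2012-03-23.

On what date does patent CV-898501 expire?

(a) grant + 12 years → 23 March 2024.
(b) filing + 17 years → 6 January 2027.
Later of the two: 6 January 2027.

2027-01-06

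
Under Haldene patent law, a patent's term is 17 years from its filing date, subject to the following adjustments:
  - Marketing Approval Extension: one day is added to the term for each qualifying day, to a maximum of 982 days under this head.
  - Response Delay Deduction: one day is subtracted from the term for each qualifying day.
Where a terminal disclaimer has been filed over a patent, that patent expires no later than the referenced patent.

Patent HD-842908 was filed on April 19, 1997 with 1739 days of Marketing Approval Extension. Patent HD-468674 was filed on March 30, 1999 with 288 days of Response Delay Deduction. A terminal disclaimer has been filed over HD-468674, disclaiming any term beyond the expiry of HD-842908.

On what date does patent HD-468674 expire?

2015-06-16

Natural term of HD-468674:
  Base: filing + 17 years → 30 March 2016.
  Response Delay Deduction: −288 days → 16 June 2015.
Expiry of referenced patent HD-842908:
  Base: filing + 17 years → 19 April 2014.
  Marketing Approval Extension: 1739 days claimed exceeds the 982-day cap, so +982 days → 26 December 2016.
Terminal disclaimer: HD-468674 expires on the earlier of 16 June 2015 and 26 December 2016.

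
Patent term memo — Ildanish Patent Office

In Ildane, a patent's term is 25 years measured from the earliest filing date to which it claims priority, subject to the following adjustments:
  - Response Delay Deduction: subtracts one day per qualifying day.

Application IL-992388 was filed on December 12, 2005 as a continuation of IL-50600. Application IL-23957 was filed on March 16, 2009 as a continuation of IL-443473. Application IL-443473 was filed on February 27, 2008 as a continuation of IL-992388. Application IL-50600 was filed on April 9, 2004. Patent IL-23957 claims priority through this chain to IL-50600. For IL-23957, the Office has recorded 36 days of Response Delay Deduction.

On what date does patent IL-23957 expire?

Earliest priority filing: 9 April 2004.
Base term: 9 April 2004 + 25 years → 9 April 2029.
Response Delay Deduction: −36 days → 4 March 2029.

2029-03-04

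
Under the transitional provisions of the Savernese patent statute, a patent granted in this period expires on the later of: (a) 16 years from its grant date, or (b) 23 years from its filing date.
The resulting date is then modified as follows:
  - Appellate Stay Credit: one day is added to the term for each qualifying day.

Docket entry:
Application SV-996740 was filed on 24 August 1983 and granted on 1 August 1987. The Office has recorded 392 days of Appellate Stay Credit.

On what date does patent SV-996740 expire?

September 20, 2007

(a) grant + 16 years → 1 August 2003.
(b) filing + 23 years → 24 August 2006.
Later of the two: 24 August 2006.
Appellate Stay Credit: +392 days → 20 September 2007.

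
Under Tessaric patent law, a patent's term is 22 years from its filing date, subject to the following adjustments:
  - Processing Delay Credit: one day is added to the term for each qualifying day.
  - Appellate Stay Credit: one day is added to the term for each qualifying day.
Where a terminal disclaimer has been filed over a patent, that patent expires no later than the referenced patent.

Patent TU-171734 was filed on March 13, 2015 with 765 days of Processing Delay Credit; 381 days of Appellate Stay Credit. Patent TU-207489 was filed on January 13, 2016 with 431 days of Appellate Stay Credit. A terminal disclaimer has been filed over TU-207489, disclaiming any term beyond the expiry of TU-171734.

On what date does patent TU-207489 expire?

Natural term of TU-207489:
  Base: filing + 22 years → 13 January 2038.
  Appellate Stay Credit: +431 days → 20 March 2039.
Expiry of referenced patent TU-171734:
  Base: filing + 22 years → 13 March 2037.
  Processing Delay Credit: +765 days → 17 April 2039.
  Appellate Stay Credit: +381 days → 2 May 2040.
Terminal disclaimer: TU-207489 expires on the earlier of 20 March 2039 and 2 May 2040.

March 20, 2039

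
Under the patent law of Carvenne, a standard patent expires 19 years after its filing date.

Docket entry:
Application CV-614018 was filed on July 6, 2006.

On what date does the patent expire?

July 6, 2025

Filing date + 19 years → 6 July 2025.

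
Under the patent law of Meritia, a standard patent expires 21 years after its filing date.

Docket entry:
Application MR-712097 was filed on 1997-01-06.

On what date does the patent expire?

Filing date + 21 years → 6 January 2018.

2018-01-06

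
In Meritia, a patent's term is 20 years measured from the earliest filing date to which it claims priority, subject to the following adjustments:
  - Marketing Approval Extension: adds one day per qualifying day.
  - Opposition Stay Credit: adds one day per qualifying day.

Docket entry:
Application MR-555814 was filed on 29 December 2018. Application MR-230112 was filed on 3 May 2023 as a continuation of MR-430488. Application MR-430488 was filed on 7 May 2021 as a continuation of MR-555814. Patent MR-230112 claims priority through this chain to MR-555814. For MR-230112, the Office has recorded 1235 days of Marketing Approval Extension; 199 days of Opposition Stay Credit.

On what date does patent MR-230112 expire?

Earliest priority filing: 29 December 2018.
Base term: 29 December 2018 + 20 years → 29 December 2038.
Marketing Approval Extension: +1235 days → 17 May 2042.
Opposition Stay Credit: +199 days → 2 December 2042.

2042-12-02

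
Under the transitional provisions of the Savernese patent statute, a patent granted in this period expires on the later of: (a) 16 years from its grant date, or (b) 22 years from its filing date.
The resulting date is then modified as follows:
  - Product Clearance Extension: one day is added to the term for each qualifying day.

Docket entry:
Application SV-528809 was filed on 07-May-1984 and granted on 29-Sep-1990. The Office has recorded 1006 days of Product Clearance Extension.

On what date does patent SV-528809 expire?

July 1, 2009

(a) grant + 16 years → 29 September 2006.
(b) filing + 22 years → 7 May 2006.
Later of the two: 29 September 2006.
Product Clearance Extension: +1006 days → 1 July 2009.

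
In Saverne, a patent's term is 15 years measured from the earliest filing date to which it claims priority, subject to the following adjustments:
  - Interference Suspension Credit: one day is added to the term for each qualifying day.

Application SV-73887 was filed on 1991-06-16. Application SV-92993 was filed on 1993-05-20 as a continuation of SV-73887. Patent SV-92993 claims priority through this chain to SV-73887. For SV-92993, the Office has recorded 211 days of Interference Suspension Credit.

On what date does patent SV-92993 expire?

Earliest priority filing: 16 June 1991.
Base term: 16 June 1991 + 15 years → 16 June 2006.
Interference Suspension Credit: +211 days → 13 January 2007.

January 13, 2007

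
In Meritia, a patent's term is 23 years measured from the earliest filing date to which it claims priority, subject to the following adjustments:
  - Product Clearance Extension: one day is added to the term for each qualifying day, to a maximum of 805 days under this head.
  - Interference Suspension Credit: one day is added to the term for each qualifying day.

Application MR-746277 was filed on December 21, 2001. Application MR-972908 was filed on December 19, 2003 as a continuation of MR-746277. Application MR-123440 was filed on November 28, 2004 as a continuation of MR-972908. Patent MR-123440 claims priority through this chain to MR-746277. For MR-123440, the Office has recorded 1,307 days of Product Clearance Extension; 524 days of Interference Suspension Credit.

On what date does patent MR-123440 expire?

August 11, 2028

Earliest priority filing: 21 December 2001.
Base term: 21 December 2001 + 23 years → 21 December 2024.
Product Clearance Extension: 1307 days claimed exceeds the 805-day cap, so +805 days → 6 March 2027.
Interference Suspension Credit: +524 days → 11 August 2028.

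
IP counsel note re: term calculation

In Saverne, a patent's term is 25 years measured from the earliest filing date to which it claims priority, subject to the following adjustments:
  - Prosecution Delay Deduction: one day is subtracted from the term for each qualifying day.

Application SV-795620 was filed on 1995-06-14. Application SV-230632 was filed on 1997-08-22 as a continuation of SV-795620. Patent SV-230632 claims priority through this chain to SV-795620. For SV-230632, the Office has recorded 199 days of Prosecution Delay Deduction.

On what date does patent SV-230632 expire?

Earliest priority filing: 14 June 1995.
Base term: 14 June 1995 + 25 years → 14 June 2020.
Prosecution Delay Deduction: −199 days → 28 November 2019.

November 28, 2019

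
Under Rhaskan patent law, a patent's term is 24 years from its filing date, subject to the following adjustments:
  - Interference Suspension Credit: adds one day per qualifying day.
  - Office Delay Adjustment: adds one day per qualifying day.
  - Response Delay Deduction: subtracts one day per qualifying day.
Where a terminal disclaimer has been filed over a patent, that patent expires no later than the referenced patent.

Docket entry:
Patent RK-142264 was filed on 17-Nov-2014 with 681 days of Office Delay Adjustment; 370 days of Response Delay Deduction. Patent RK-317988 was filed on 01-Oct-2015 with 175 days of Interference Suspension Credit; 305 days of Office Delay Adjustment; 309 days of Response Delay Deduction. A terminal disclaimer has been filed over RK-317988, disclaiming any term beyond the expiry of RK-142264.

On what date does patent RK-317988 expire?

2039-09-24

Natural term of RK-317988:
  Base: filing + 24 years → 1 October 2039.
  Interference Suspension Credit: +175 days → 24 March 2040.
  Office Delay Adjustment: +305 days → 23 January 2041.
  Response Delay Deduction: −309 days → 20 March 2040.
Expiry of referenced patent RK-142264:
  Base: filing + 24 years → 17 November 2038.
  Office Delay Adjustment: +681 days → 28 September 2040.
  Response Delay Deduction: −370 days → 24 September 2039.
Terminal disclaimer: RK-317988 expires on the earlier of 20 March 2040 and 24 September 2039.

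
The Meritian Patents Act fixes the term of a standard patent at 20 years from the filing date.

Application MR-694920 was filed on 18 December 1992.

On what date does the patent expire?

December 18, 2012

Filing date + 20 years → 18 December 2012.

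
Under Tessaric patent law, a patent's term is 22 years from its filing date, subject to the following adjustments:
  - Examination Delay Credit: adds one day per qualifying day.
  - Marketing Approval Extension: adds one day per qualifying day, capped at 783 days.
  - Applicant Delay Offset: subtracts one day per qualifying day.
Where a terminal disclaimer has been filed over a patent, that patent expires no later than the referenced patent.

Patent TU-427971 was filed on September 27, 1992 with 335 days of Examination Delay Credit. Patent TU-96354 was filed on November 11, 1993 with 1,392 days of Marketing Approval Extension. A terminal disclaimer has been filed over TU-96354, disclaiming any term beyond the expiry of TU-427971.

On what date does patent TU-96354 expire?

2015-08-28

Natural term of TU-96354:
  Base: filing + 22 years → 11 November 2015.
  Marketing Approval Extension: 1392 days claimed exceeds the 783-day cap, so +783 days → 2 January 2018.
Expiry of referenced patent TU-427971:
  Base: filing + 22 years → 27 September 2014.
  Examination Delay Credit: +335 days → 28 August 2015.
Terminal disclaimer: TU-96354 expires on the earlier of 2 January 2018 and 28 August 2015.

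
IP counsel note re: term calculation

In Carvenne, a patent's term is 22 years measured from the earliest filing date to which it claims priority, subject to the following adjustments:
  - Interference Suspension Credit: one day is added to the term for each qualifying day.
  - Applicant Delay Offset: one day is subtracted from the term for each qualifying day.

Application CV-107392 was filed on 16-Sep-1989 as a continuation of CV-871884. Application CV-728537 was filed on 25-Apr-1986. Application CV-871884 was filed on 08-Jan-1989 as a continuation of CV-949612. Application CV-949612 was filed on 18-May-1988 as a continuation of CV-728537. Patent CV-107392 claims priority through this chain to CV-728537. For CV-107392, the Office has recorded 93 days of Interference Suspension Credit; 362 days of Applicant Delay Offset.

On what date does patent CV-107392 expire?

July 31, 2007

Earliest priority filing: 25 April 1986.
Base term: 25 April 1986 + 22 years → 25 April 2008.
Interference Suspension Credit: +93 days → 27 July 2008.
Applicant Delay Offset: −362 days → 31 July 2007.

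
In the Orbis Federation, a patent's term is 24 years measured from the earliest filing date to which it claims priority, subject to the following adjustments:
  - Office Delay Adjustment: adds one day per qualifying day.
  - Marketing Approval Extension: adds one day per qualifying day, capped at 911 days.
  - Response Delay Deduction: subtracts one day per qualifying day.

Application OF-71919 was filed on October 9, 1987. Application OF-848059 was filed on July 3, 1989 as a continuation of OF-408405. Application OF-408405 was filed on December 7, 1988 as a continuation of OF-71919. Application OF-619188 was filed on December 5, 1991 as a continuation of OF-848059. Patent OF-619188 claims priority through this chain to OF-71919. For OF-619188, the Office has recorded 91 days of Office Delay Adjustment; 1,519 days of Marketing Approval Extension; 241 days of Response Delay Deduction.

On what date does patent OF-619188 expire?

2013-11-08

Earliest priority filing: 9 October 1987.
Base term: 9 October 1987 + 24 years → 9 October 2011.
Office Delay Adjustment: +91 days → 8 January 2012.
Marketing Approval Extension: 1519 days claimed exceeds the 911-day cap, so +911 days → 7 July 2014.
Response Delay Deduction: −241 days → 8 November 2013.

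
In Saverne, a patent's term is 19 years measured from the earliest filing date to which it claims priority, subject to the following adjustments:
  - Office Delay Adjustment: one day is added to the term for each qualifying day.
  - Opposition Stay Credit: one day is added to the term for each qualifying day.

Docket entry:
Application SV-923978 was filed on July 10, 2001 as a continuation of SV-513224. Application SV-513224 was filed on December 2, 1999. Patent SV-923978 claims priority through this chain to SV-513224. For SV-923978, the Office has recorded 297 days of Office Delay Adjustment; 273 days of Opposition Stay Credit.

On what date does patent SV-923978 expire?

2020-06-24

Earliest priority filing: 2 December 1999.
Base term: 2 December 1999 + 19 years → 2 December 2018.
Office Delay Adjustment: +297 days → 25 September 2019.
Opposition Stay Credit: +273 days → 24 June 2020.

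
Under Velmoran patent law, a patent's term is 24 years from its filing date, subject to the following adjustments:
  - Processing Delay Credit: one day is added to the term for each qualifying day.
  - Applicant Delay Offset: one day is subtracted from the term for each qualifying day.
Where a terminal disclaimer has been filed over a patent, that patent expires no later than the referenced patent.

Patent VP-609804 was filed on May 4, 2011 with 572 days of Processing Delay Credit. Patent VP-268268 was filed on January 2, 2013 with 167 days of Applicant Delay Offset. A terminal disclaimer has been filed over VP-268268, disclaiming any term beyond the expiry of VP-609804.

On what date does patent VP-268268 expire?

Natural term of VP-268268:
  Base: filing + 24 years → 2 January 2037.
  Applicant Delay Offset: −167 days → 19 July 2036.
Expiry of referenced patent VP-609804:
  Base: filing + 24 years → 4 May 2035.
  Processing Delay Credit: +572 days → 26 November 2036.
Terminal disclaimer: VP-268268 expires on the earlier of 19 July 2036 and 26 November 2036.

2036-07-19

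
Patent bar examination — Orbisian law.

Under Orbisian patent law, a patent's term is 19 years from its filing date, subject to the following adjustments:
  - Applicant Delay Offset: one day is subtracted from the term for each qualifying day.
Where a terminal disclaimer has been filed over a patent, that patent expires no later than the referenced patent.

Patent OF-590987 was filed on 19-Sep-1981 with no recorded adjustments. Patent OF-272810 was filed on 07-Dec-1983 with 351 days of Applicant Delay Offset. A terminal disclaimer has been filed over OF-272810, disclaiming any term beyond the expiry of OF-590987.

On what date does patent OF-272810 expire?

Natural term of OF-272810:
  Base: filing + 19 years → 7 December 2002.
  Applicant Delay Offset: −351 days → 21 December 2001.
Expiry of referenced patent OF-590987:
  Base: filing + 19 years → 19 September 2000.
Terminal disclaimer: OF-272810 expires on the earlier of 21 December 2001 and 19 September 2000.

2000-09-19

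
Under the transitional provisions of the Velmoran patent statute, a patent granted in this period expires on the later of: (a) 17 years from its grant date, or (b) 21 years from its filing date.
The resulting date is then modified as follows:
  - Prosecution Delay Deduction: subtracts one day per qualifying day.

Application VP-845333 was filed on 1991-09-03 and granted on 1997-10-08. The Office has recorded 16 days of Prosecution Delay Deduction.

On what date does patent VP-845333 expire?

(a) grant + 17 years → 8 October 2014.
(b) filing + 21 years → 3 September 2012.
Later of the two: 8 October 2014.
Prosecution Delay Deduction: −16 days → 22 September 2014.

September 22, 2014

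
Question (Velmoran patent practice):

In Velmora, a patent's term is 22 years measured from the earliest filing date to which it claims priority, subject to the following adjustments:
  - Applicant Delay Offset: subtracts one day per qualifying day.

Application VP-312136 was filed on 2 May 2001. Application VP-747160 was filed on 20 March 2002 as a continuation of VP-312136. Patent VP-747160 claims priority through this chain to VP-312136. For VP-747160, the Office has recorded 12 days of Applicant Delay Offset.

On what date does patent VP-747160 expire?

2023-04-20

Earliest priority filing: 2 May 2001.
Base term: 2 May 2001 + 22 years → 2 May 2023.
Applicant Delay Offset: −12 days → 20 April 2023.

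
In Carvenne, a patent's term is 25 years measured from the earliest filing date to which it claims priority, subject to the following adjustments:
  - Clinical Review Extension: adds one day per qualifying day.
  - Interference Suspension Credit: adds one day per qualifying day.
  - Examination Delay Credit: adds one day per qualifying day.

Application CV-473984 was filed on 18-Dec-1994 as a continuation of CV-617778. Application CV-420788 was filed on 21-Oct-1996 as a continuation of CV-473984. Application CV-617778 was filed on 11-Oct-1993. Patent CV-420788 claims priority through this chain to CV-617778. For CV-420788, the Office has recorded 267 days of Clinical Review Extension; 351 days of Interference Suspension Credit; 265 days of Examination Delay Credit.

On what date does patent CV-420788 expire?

March 12, 2021

Earliest priority filing: 11 October 1993.
Base term: 11 October 1993 + 25 years → 11 October 2018.
Clinical Review Extension: +267 days → 5 July 2019.
Interference Suspension Credit: +351 days → 20 June 2020.
Examination Delay Credit: +265 days → 12 March 2021.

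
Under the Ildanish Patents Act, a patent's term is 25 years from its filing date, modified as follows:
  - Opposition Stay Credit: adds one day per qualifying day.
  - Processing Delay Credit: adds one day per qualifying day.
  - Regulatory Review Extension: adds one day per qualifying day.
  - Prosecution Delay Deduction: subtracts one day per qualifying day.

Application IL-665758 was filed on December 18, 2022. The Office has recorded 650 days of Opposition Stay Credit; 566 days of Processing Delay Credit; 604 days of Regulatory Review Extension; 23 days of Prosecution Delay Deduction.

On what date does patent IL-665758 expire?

Base term: filing date + 25 years → 18 December 2047.
Opposition Stay Credit: +650 days → 28 September 2049.
Processing Delay Credit: +566 days → 17 April 2051.
Regulatory Review Extension: +604 days → 11 December 2052.
Prosecution Delay Deduction: −23 days → 18 November 2052.

2052-11-18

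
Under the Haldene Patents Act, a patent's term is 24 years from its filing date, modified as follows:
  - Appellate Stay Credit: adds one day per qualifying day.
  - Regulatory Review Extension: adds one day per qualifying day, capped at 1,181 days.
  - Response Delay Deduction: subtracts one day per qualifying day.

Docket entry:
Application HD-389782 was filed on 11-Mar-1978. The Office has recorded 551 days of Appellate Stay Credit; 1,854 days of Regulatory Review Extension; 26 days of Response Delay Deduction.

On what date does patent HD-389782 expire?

Base term: filing date + 24 years → 11 March 2002.
Appellate Stay Credit: +551 days → 13 September 2003.
Regulatory Review Extension: 1854 days claimed exceeds the 1181-day cap, so +1181 days → 7 December 2006.
Response Delay Deduction: −26 days → 11 November 2006.

2006-11-11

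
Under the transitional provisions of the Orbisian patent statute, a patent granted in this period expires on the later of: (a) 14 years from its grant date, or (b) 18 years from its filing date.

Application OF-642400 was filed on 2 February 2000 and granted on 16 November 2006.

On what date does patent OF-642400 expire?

November 16, 2020

(a) grant + 14 years → 16 November 2020.
(b) filing + 18 years → 2 February 2018.
Later of the two: 16 November 2020.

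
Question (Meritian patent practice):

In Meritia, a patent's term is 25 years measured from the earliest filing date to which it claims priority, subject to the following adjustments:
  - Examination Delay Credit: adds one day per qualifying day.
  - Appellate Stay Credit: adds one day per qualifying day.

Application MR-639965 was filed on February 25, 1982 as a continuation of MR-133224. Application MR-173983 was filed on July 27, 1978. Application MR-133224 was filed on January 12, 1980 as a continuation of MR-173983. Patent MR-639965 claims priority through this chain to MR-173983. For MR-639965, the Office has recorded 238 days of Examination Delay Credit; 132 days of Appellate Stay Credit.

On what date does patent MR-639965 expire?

Earliest priority filing: 27 July 1978.
Base term: 27 July 1978 + 25 years → 27 July 2003.
Examination Delay Credit: +238 days → 21 March 2004.
Appellate Stay Credit: +132 days → 31 July 2004.

July 31, 2004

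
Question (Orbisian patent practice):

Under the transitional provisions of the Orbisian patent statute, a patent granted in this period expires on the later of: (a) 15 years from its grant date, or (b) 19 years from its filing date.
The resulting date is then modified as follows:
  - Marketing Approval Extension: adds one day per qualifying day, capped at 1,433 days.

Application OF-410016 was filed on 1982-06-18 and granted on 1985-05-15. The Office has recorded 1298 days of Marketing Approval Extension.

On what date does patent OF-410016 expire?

(a) grant + 15 years → 15 May 2000.
(b) filing + 19 years → 18 June 2001.
Later of the two: 18 June 2001.
Marketing Approval Extension: 1298 days (within the 1433-day cap) → +1298 days → 6 January 2005.

January 6, 2005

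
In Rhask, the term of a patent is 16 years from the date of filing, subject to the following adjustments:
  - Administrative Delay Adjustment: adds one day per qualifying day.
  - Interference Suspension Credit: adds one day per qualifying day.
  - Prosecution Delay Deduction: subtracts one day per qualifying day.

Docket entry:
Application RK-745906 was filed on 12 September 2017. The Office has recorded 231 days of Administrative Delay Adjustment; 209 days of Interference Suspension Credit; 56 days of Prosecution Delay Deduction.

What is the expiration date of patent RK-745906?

Base term: filing date + 16 years → 12 September 2033.
Administrative Delay Adjustment: +231 days → 1 May 2034.
Interference Suspension Credit: +209 days → 26 November 2034.
Prosecution Delay Deduction: −56 days → 1 October 2034.

October 1, 2034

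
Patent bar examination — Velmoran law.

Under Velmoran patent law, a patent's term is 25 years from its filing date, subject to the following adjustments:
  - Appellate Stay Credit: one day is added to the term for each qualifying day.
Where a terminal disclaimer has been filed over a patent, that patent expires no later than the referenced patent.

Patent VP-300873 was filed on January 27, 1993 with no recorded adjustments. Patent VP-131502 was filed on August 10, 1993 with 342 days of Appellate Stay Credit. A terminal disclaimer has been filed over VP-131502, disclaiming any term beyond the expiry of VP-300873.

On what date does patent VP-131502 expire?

Natural term of VP-131502:
  Base: filing + 25 years → 10 August 2018.
  Appellate Stay Credit: +342 days → 18 July 2019.
Expiry of referenced patent VP-300873:
  Base: filing + 25 years → 27 January 2018.
Terminal disclaimer: VP-131502 expires on the earlier of 18 July 2019 and 27 January 2018.

2018-01-27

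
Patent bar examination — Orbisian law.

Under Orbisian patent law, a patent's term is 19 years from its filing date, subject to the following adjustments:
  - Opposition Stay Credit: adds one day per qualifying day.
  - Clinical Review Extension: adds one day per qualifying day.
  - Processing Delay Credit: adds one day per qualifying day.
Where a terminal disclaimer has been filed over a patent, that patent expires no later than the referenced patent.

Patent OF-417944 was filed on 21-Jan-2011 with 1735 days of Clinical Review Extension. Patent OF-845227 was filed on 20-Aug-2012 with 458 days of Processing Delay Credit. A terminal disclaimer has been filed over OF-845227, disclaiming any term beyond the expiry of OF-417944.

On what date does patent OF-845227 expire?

Natural term of OF-845227:
  Base: filing + 19 years → 20 August 2031.
  Processing Delay Credit: +458 days → 20 November 2032.
Expiry of referenced patent OF-417944:
  Base: filing + 19 years → 21 January 2030.
  Clinical Review Extension: +1735 days → 22 October 2034.
Terminal disclaimer: OF-845227 expires on the earlier of 20 November 2032 and 22 October 2034.

2032-11-20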